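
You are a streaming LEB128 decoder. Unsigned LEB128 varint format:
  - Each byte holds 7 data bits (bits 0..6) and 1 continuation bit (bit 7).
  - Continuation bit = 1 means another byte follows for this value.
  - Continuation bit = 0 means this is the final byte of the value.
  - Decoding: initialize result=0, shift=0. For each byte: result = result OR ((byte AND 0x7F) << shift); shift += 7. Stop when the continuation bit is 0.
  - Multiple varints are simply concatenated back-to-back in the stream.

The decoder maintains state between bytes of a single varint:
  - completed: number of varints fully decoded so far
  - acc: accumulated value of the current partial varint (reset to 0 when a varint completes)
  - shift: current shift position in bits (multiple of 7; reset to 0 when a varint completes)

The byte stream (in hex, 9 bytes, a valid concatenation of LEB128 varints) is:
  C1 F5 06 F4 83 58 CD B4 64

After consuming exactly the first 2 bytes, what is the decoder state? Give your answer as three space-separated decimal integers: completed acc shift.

byte[0]=0xC1 cont=1 payload=0x41: acc |= 65<<0 -> completed=0 acc=65 shift=7
byte[1]=0xF5 cont=1 payload=0x75: acc |= 117<<7 -> completed=0 acc=15041 shift=14

Answer: 0 15041 14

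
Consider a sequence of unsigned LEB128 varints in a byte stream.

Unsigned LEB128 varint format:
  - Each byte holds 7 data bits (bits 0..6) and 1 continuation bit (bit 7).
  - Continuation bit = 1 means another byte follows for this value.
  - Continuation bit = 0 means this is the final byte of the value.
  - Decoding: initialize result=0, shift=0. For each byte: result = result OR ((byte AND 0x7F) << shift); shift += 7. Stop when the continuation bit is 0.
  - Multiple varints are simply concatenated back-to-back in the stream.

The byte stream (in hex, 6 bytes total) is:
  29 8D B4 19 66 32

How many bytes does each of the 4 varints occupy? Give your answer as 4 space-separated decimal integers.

Answer: 1 3 1 1

Derivation:
  byte[0]=0x29 cont=0 payload=0x29=41: acc |= 41<<0 -> acc=41 shift=7 [end]
Varint 1: bytes[0:1] = 29 -> value 41 (1 byte(s))
  byte[1]=0x8D cont=1 payload=0x0D=13: acc |= 13<<0 -> acc=13 shift=7
  byte[2]=0xB4 cont=1 payload=0x34=52: acc |= 52<<7 -> acc=6669 shift=14
  byte[3]=0x19 cont=0 payload=0x19=25: acc |= 25<<14 -> acc=416269 shift=21 [end]
Varint 2: bytes[1:4] = 8D B4 19 -> value 416269 (3 byte(s))
  byte[4]=0x66 cont=0 payload=0x66=102: acc |= 102<<0 -> acc=102 shift=7 [end]
Varint 3: bytes[4:5] = 66 -> value 102 (1 byte(s))
  byte[5]=0x32 cont=0 payload=0x32=50: acc |= 50<<0 -> acc=50 shift=7 [end]
Varint 4: bytes[5:6] = 32 -> value 50 (1 byte(s))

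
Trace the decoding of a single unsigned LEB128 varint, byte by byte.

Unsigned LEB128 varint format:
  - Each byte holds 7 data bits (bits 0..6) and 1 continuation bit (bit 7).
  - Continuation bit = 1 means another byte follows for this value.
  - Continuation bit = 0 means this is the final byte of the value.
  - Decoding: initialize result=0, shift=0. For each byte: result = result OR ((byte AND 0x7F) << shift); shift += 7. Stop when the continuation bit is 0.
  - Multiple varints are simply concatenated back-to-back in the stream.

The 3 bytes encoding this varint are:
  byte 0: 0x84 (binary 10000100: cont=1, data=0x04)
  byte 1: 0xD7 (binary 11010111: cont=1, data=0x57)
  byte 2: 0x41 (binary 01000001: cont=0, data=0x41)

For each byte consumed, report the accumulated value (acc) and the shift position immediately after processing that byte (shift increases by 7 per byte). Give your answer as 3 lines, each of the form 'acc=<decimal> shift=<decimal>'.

Answer: acc=4 shift=7
acc=11140 shift=14
acc=1076100 shift=21

Derivation:
byte 0=0x84: payload=0x04=4, contrib = 4<<0 = 4; acc -> 4, shift -> 7
byte 1=0xD7: payload=0x57=87, contrib = 87<<7 = 11136; acc -> 11140, shift -> 14
byte 2=0x41: payload=0x41=65, contrib = 65<<14 = 1064960; acc -> 1076100, shift -> 21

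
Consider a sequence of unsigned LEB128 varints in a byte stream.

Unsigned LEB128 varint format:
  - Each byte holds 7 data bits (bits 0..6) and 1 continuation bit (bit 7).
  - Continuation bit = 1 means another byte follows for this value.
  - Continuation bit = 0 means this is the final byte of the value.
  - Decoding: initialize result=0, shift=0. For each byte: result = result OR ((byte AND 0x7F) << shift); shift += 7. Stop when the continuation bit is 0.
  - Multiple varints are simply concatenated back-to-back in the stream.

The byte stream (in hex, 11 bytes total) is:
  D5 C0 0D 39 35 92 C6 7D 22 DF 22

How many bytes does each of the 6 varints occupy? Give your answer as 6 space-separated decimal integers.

Answer: 3 1 1 3 1 2

Derivation:
  byte[0]=0xD5 cont=1 payload=0x55=85: acc |= 85<<0 -> acc=85 shift=7
  byte[1]=0xC0 cont=1 payload=0x40=64: acc |= 64<<7 -> acc=8277 shift=14
  byte[2]=0x0D cont=0 payload=0x0D=13: acc |= 13<<14 -> acc=221269 shift=21 [end]
Varint 1: bytes[0:3] = D5 C0 0D -> value 221269 (3 byte(s))
  byte[3]=0x39 cont=0 payload=0x39=57: acc |= 57<<0 -> acc=57 shift=7 [end]
Varint 2: bytes[3:4] = 39 -> value 57 (1 byte(s))
  byte[4]=0x35 cont=0 payload=0x35=53: acc |= 53<<0 -> acc=53 shift=7 [end]
Varint 3: bytes[4:5] = 35 -> value 53 (1 byte(s))
  byte[5]=0x92 cont=1 payload=0x12=18: acc |= 18<<0 -> acc=18 shift=7
  byte[6]=0xC6 cont=1 payload=0x46=70: acc |= 70<<7 -> acc=8978 shift=14
  byte[7]=0x7D cont=0 payload=0x7D=125: acc |= 125<<14 -> acc=2056978 shift=21 [end]
Varint 4: bytes[5:8] = 92 C6 7D -> value 2056978 (3 byte(s))
  byte[8]=0x22 cont=0 payload=0x22=34: acc |= 34<<0 -> acc=34 shift=7 [end]
Varint 5: bytes[8:9] = 22 -> value 34 (1 byte(s))
  byte[9]=0xDF cont=1 payload=0x5F=95: acc |= 95<<0 -> acc=95 shift=7
  byte[10]=0x22 cont=0 payload=0x22=34: acc |= 34<<7 -> acc=4447 shift=14 [end]
Varint 6: bytes[9:11] = DF 22 -> value 4447 (2 byte(s))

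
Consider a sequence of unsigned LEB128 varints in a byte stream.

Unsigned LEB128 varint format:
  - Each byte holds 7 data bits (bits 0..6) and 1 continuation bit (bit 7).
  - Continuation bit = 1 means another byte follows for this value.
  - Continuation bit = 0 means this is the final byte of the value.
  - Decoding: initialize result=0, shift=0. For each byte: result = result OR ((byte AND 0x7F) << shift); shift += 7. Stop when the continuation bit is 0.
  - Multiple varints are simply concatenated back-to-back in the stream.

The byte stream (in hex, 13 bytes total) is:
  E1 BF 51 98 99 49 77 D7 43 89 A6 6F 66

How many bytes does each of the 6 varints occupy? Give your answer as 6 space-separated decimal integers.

Answer: 3 3 1 2 3 1

Derivation:
  byte[0]=0xE1 cont=1 payload=0x61=97: acc |= 97<<0 -> acc=97 shift=7
  byte[1]=0xBF cont=1 payload=0x3F=63: acc |= 63<<7 -> acc=8161 shift=14
  byte[2]=0x51 cont=0 payload=0x51=81: acc |= 81<<14 -> acc=1335265 shift=21 [end]
Varint 1: bytes[0:3] = E1 BF 51 -> value 1335265 (3 byte(s))
  byte[3]=0x98 cont=1 payload=0x18=24: acc |= 24<<0 -> acc=24 shift=7
  byte[4]=0x99 cont=1 payload=0x19=25: acc |= 25<<7 -> acc=3224 shift=14
  byte[5]=0x49 cont=0 payload=0x49=73: acc |= 73<<14 -> acc=1199256 shift=21 [end]
Varint 2: bytes[3:6] = 98 99 49 -> value 1199256 (3 byte(s))
  byte[6]=0x77 cont=0 payload=0x77=119: acc |= 119<<0 -> acc=119 shift=7 [end]
Varint 3: bytes[6:7] = 77 -> value 119 (1 byte(s))
  byte[7]=0xD7 cont=1 payload=0x57=87: acc |= 87<<0 -> acc=87 shift=7
  byte[8]=0x43 cont=0 payload=0x43=67: acc |= 67<<7 -> acc=8663 shift=14 [end]
Varint 4: bytes[7:9] = D7 43 -> value 8663 (2 byte(s))
  byte[9]=0x89 cont=1 payload=0x09=9: acc |= 9<<0 -> acc=9 shift=7
  byte[10]=0xA6 cont=1 payload=0x26=38: acc |= 38<<7 -> acc=4873 shift=14
  byte[11]=0x6F cont=0 payload=0x6F=111: acc |= 111<<14 -> acc=1823497 shift=21 [end]
Varint 5: bytes[9:12] = 89 A6 6F -> value 1823497 (3 byte(s))
  byte[12]=0x66 cont=0 payload=0x66=102: acc |= 102<<0 -> acc=102 shift=7 [end]
Varint 6: bytes[12:13] = 66 -> value 102 (1 byte(s))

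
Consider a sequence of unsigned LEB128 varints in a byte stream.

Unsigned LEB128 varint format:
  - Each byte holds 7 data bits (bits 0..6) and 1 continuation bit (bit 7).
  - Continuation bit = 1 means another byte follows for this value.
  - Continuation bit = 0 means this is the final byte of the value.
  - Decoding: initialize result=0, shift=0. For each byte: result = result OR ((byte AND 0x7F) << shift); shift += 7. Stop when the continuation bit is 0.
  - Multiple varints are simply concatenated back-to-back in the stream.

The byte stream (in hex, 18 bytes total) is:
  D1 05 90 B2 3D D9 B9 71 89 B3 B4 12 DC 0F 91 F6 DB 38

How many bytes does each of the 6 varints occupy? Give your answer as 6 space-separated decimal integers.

Answer: 2 3 3 4 2 4

Derivation:
  byte[0]=0xD1 cont=1 payload=0x51=81: acc |= 81<<0 -> acc=81 shift=7
  byte[1]=0x05 cont=0 payload=0x05=5: acc |= 5<<7 -> acc=721 shift=14 [end]
Varint 1: bytes[0:2] = D1 05 -> value 721 (2 byte(s))
  byte[2]=0x90 cont=1 payload=0x10=16: acc |= 16<<0 -> acc=16 shift=7
  byte[3]=0xB2 cont=1 payload=0x32=50: acc |= 50<<7 -> acc=6416 shift=14
  byte[4]=0x3D cont=0 payload=0x3D=61: acc |= 61<<14 -> acc=1005840 shift=21 [end]
Varint 2: bytes[2:5] = 90 B2 3D -> value 1005840 (3 byte(s))
  byte[5]=0xD9 cont=1 payload=0x59=89: acc |= 89<<0 -> acc=89 shift=7
  byte[6]=0xB9 cont=1 payload=0x39=57: acc |= 57<<7 -> acc=7385 shift=14
  byte[7]=0x71 cont=0 payload=0x71=113: acc |= 113<<14 -> acc=1858777 shift=21 [end]
Varint 3: bytes[5:8] = D9 B9 71 -> value 1858777 (3 byte(s))
  byte[8]=0x89 cont=1 payload=0x09=9: acc |= 9<<0 -> acc=9 shift=7
  byte[9]=0xB3 cont=1 payload=0x33=51: acc |= 51<<7 -> acc=6537 shift=14
  byte[10]=0xB4 cont=1 payload=0x34=52: acc |= 52<<14 -> acc=858505 shift=21
  byte[11]=0x12 cont=0 payload=0x12=18: acc |= 18<<21 -> acc=38607241 shift=28 [end]
Varint 4: bytes[8:12] = 89 B3 B4 12 -> value 38607241 (4 byte(s))
  byte[12]=0xDC cont=1 payload=0x5C=92: acc |= 92<<0 -> acc=92 shift=7
  byte[13]=0x0F cont=0 payload=0x0F=15: acc |= 15<<7 -> acc=2012 shift=14 [end]
Varint 5: bytes[12:14] = DC 0F -> value 2012 (2 byte(s))
  byte[14]=0x91 cont=1 payload=0x11=17: acc |= 17<<0 -> acc=17 shift=7
  byte[15]=0xF6 cont=1 payload=0x76=118: acc |= 118<<7 -> acc=15121 shift=14
  byte[16]=0xDB cont=1 payload=0x5B=91: acc |= 91<<14 -> acc=1506065 shift=21
  byte[17]=0x38 cont=0 payload=0x38=56: acc |= 56<<21 -> acc=118946577 shift=28 [end]
Varint 6: bytes[14:18] = 91 F6 DB 38 -> value 118946577 (4 byte(s))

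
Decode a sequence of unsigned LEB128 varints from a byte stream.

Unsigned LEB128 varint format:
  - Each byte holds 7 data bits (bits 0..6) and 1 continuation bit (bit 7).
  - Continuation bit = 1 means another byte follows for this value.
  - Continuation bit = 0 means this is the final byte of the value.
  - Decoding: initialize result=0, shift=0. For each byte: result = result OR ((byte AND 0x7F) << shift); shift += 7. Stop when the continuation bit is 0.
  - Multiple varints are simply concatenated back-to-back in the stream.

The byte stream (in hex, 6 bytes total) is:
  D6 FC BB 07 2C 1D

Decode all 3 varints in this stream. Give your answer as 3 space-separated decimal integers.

Answer: 15662678 44 29

Derivation:
  byte[0]=0xD6 cont=1 payload=0x56=86: acc |= 86<<0 -> acc=86 shift=7
  byte[1]=0xFC cont=1 payload=0x7C=124: acc |= 124<<7 -> acc=15958 shift=14
  byte[2]=0xBB cont=1 payload=0x3B=59: acc |= 59<<14 -> acc=982614 shift=21
  byte[3]=0x07 cont=0 payload=0x07=7: acc |= 7<<21 -> acc=15662678 shift=28 [end]
Varint 1: bytes[0:4] = D6 FC BB 07 -> value 15662678 (4 byte(s))
  byte[4]=0x2C cont=0 payload=0x2C=44: acc |= 44<<0 -> acc=44 shift=7 [end]
Varint 2: bytes[4:5] = 2C -> value 44 (1 byte(s))
  byte[5]=0x1D cont=0 payload=0x1D=29: acc |= 29<<0 -> acc=29 shift=7 [end]
Varint 3: bytes[5:6] = 1D -> value 29 (1 byte(s))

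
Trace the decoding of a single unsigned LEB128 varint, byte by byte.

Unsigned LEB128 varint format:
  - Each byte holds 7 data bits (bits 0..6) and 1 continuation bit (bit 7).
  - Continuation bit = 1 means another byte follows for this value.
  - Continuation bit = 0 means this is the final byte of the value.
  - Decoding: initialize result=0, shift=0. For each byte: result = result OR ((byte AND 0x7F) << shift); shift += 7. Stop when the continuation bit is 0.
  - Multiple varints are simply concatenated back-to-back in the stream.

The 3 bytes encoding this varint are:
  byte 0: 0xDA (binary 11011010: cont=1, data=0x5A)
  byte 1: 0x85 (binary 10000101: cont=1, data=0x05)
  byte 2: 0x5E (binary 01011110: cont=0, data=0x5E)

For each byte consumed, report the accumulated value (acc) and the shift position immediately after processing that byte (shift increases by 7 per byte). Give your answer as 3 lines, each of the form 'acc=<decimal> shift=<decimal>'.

byte 0=0xDA: payload=0x5A=90, contrib = 90<<0 = 90; acc -> 90, shift -> 7
byte 1=0x85: payload=0x05=5, contrib = 5<<7 = 640; acc -> 730, shift -> 14
byte 2=0x5E: payload=0x5E=94, contrib = 94<<14 = 1540096; acc -> 1540826, shift -> 21

Answer: acc=90 shift=7
acc=730 shift=14
acc=1540826 shift=21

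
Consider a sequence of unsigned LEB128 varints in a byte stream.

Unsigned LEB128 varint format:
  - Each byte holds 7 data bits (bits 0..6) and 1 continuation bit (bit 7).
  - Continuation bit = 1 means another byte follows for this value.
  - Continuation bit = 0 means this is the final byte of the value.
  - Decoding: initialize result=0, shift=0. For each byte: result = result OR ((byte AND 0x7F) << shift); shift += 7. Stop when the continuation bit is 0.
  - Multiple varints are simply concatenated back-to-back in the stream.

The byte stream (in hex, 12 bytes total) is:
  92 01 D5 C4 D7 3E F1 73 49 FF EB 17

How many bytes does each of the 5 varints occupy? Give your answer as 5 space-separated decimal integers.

  byte[0]=0x92 cont=1 payload=0x12=18: acc |= 18<<0 -> acc=18 shift=7
  byte[1]=0x01 cont=0 payload=0x01=1: acc |= 1<<7 -> acc=146 shift=14 [end]
Varint 1: bytes[0:2] = 92 01 -> value 146 (2 byte(s))
  byte[2]=0xD5 cont=1 payload=0x55=85: acc |= 85<<0 -> acc=85 shift=7
  byte[3]=0xC4 cont=1 payload=0x44=68: acc |= 68<<7 -> acc=8789 shift=14
  byte[4]=0xD7 cont=1 payload=0x57=87: acc |= 87<<14 -> acc=1434197 shift=21
  byte[5]=0x3E cont=0 payload=0x3E=62: acc |= 62<<21 -> acc=131457621 shift=28 [end]
Varint 2: bytes[2:6] = D5 C4 D7 3E -> value 131457621 (4 byte(s))
  byte[6]=0xF1 cont=1 payload=0x71=113: acc |= 113<<0 -> acc=113 shift=7
  byte[7]=0x73 cont=0 payload=0x73=115: acc |= 115<<7 -> acc=14833 shift=14 [end]
Varint 3: bytes[6:8] = F1 73 -> value 14833 (2 byte(s))
  byte[8]=0x49 cont=0 payload=0x49=73: acc |= 73<<0 -> acc=73 shift=7 [end]
Varint 4: bytes[8:9] = 49 -> value 73 (1 byte(s))
  byte[9]=0xFF cont=1 payload=0x7F=127: acc |= 127<<0 -> acc=127 shift=7
  byte[10]=0xEB cont=1 payload=0x6B=107: acc |= 107<<7 -> acc=13823 shift=14
  byte[11]=0x17 cont=0 payload=0x17=23: acc |= 23<<14 -> acc=390655 shift=21 [end]
Varint 5: bytes[9:12] = FF EB 17 -> value 390655 (3 byte(s))

Answer: 2 4 2 1 3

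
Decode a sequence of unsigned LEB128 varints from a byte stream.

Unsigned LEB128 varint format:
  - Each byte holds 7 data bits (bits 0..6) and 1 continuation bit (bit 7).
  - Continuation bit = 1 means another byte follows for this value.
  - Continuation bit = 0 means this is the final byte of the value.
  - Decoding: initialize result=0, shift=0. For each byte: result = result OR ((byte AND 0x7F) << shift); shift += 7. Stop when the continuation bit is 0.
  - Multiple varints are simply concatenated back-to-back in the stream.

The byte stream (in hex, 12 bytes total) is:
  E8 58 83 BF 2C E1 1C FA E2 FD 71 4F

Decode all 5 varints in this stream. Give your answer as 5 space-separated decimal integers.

Answer: 11368 728963 3681 239038842 79

Derivation:
  byte[0]=0xE8 cont=1 payload=0x68=104: acc |= 104<<0 -> acc=104 shift=7
  byte[1]=0x58 cont=0 payload=0x58=88: acc |= 88<<7 -> acc=11368 shift=14 [end]
Varint 1: bytes[0:2] = E8 58 -> value 11368 (2 byte(s))
  byte[2]=0x83 cont=1 payload=0x03=3: acc |= 3<<0 -> acc=3 shift=7
  byte[3]=0xBF cont=1 payload=0x3F=63: acc |= 63<<7 -> acc=8067 shift=14
  byte[4]=0x2C cont=0 payload=0x2C=44: acc |= 44<<14 -> acc=728963 shift=21 [end]
Varint 2: bytes[2:5] = 83 BF 2C -> value 728963 (3 byte(s))
  byte[5]=0xE1 cont=1 payload=0x61=97: acc |= 97<<0 -> acc=97 shift=7
  byte[6]=0x1C cont=0 payload=0x1C=28: acc |= 28<<7 -> acc=3681 shift=14 [end]
Varint 3: bytes[5:7] = E1 1C -> value 3681 (2 byte(s))
  byte[7]=0xFA cont=1 payload=0x7A=122: acc |= 122<<0 -> acc=122 shift=7
  byte[8]=0xE2 cont=1 payload=0x62=98: acc |= 98<<7 -> acc=12666 shift=14
  byte[9]=0xFD cont=1 payload=0x7D=125: acc |= 125<<14 -> acc=2060666 shift=21
  byte[10]=0x71 cont=0 payload=0x71=113: acc |= 113<<21 -> acc=239038842 shift=28 [end]
Varint 4: bytes[7:11] = FA E2 FD 71 -> value 239038842 (4 byte(s))
  byte[11]=0x4F cont=0 payload=0x4F=79: acc |= 79<<0 -> acc=79 shift=7 [end]
Varint 5: bytes[11:12] = 4F -> value 79 (1 byte(s))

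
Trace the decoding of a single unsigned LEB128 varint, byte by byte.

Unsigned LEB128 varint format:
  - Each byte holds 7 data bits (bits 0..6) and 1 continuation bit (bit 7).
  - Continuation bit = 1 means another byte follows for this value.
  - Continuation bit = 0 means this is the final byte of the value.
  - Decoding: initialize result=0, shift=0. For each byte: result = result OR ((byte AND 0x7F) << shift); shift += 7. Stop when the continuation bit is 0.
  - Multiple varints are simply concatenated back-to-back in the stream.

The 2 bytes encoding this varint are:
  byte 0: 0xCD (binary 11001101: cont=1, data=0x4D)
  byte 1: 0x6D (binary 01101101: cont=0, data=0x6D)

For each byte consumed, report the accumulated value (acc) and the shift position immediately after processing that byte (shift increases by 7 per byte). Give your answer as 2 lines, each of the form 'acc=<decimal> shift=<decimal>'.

byte 0=0xCD: payload=0x4D=77, contrib = 77<<0 = 77; acc -> 77, shift -> 7
byte 1=0x6D: payload=0x6D=109, contrib = 109<<7 = 13952; acc -> 14029, shift -> 14

Answer: acc=77 shift=7
acc=14029 shift=14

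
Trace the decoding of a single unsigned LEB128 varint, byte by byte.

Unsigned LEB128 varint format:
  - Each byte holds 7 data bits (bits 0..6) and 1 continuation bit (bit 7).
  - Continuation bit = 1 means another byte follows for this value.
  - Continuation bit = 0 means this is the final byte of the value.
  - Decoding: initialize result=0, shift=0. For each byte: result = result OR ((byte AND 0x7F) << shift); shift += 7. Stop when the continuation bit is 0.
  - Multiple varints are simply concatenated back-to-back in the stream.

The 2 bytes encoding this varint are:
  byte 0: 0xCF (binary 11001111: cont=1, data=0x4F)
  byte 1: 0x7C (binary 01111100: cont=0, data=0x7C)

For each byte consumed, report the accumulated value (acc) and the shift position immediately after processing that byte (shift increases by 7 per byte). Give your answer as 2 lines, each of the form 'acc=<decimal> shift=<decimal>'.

Answer: acc=79 shift=7
acc=15951 shift=14

Derivation:
byte 0=0xCF: payload=0x4F=79, contrib = 79<<0 = 79; acc -> 79, shift -> 7
byte 1=0x7C: payload=0x7C=124, contrib = 124<<7 = 15872; acc -> 15951, shift -> 14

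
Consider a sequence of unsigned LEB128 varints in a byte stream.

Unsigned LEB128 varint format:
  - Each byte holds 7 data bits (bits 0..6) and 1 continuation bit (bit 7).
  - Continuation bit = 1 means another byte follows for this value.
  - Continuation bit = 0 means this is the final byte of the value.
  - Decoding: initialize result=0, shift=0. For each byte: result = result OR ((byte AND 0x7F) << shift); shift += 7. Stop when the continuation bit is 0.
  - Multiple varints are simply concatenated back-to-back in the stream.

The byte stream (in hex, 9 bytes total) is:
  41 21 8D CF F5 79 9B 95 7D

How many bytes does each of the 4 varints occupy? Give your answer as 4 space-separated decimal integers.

Answer: 1 1 4 3

Derivation:
  byte[0]=0x41 cont=0 payload=0x41=65: acc |= 65<<0 -> acc=65 shift=7 [end]
Varint 1: bytes[0:1] = 41 -> value 65 (1 byte(s))
  byte[1]=0x21 cont=0 payload=0x21=33: acc |= 33<<0 -> acc=33 shift=7 [end]
Varint 2: bytes[1:2] = 21 -> value 33 (1 byte(s))
  byte[2]=0x8D cont=1 payload=0x0D=13: acc |= 13<<0 -> acc=13 shift=7
  byte[3]=0xCF cont=1 payload=0x4F=79: acc |= 79<<7 -> acc=10125 shift=14
  byte[4]=0xF5 cont=1 payload=0x75=117: acc |= 117<<14 -> acc=1927053 shift=21
  byte[5]=0x79 cont=0 payload=0x79=121: acc |= 121<<21 -> acc=255682445 shift=28 [end]
Varint 3: bytes[2:6] = 8D CF F5 79 -> value 255682445 (4 byte(s))
  byte[6]=0x9B cont=1 payload=0x1B=27: acc |= 27<<0 -> acc=27 shift=7
  byte[7]=0x95 cont=1 payload=0x15=21: acc |= 21<<7 -> acc=2715 shift=14
  byte[8]=0x7D cont=0 payload=0x7D=125: acc |= 125<<14 -> acc=2050715 shift=21 [end]
Varint 4: bytes[6:9] = 9B 95 7D -> value 2050715 (3 byte(s))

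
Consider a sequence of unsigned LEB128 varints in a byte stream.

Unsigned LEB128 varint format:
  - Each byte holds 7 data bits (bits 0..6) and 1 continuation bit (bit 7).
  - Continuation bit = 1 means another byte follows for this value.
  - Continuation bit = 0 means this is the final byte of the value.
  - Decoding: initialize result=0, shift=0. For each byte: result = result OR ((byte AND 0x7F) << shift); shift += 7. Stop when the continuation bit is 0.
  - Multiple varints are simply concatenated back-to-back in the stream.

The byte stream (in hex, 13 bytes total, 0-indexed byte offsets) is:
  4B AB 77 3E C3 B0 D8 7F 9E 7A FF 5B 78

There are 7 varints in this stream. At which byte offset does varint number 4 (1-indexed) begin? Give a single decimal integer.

  byte[0]=0x4B cont=0 payload=0x4B=75: acc |= 75<<0 -> acc=75 shift=7 [end]
Varint 1: bytes[0:1] = 4B -> value 75 (1 byte(s))
  byte[1]=0xAB cont=1 payload=0x2B=43: acc |= 43<<0 -> acc=43 shift=7
  byte[2]=0x77 cont=0 payload=0x77=119: acc |= 119<<7 -> acc=15275 shift=14 [end]
Varint 2: bytes[1:3] = AB 77 -> value 15275 (2 byte(s))
  byte[3]=0x3E cont=0 payload=0x3E=62: acc |= 62<<0 -> acc=62 shift=7 [end]
Varint 3: bytes[3:4] = 3E -> value 62 (1 byte(s))
  byte[4]=0xC3 cont=1 payload=0x43=67: acc |= 67<<0 -> acc=67 shift=7
  byte[5]=0xB0 cont=1 payload=0x30=48: acc |= 48<<7 -> acc=6211 shift=14
  byte[6]=0xD8 cont=1 payload=0x58=88: acc |= 88<<14 -> acc=1448003 shift=21
  byte[7]=0x7F cont=0 payload=0x7F=127: acc |= 127<<21 -> acc=267786307 shift=28 [end]
Varint 4: bytes[4:8] = C3 B0 D8 7F -> value 267786307 (4 byte(s))
  byte[8]=0x9E cont=1 payload=0x1E=30: acc |= 30<<0 -> acc=30 shift=7
  byte[9]=0x7A cont=0 payload=0x7A=122: acc |= 122<<7 -> acc=15646 shift=14 [end]
Varint 5: bytes[8:10] = 9E 7A -> value 15646 (2 byte(s))
  byte[10]=0xFF cont=1 payload=0x7F=127: acc |= 127<<0 -> acc=127 shift=7
  byte[11]=0x5B cont=0 payload=0x5B=91: acc |= 91<<7 -> acc=11775 shift=14 [end]
Varint 6: bytes[10:12] = FF 5B -> value 11775 (2 byte(s))
  byte[12]=0x78 cont=0 payload=0x78=120: acc |= 120<<0 -> acc=120 shift=7 [end]
Varint 7: bytes[12:13] = 78 -> value 120 (1 byte(s))

Answer: 4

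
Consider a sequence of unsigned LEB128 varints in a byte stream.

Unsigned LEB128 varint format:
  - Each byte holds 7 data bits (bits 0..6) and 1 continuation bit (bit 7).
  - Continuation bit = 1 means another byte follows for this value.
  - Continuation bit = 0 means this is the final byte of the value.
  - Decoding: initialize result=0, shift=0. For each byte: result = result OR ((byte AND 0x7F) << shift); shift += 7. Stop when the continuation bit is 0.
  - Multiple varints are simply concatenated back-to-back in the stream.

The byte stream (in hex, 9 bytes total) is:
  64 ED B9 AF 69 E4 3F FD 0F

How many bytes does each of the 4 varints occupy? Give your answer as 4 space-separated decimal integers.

Answer: 1 4 2 2

Derivation:
  byte[0]=0x64 cont=0 payload=0x64=100: acc |= 100<<0 -> acc=100 shift=7 [end]
Varint 1: bytes[0:1] = 64 -> value 100 (1 byte(s))
  byte[1]=0xED cont=1 payload=0x6D=109: acc |= 109<<0 -> acc=109 shift=7
  byte[2]=0xB9 cont=1 payload=0x39=57: acc |= 57<<7 -> acc=7405 shift=14
  byte[3]=0xAF cont=1 payload=0x2F=47: acc |= 47<<14 -> acc=777453 shift=21
  byte[4]=0x69 cont=0 payload=0x69=105: acc |= 105<<21 -> acc=220978413 shift=28 [end]
Varint 2: bytes[1:5] = ED B9 AF 69 -> value 220978413 (4 byte(s))
  byte[5]=0xE4 cont=1 payload=0x64=100: acc |= 100<<0 -> acc=100 shift=7
  byte[6]=0x3F cont=0 payload=0x3F=63: acc |= 63<<7 -> acc=8164 shift=14 [end]
Varint 3: bytes[5:7] = E4 3F -> value 8164 (2 byte(s))
  byte[7]=0xFD cont=1 payload=0x7D=125: acc |= 125<<0 -> acc=125 shift=7
  byte[8]=0x0F cont=0 payload=0x0F=15: acc |= 15<<7 -> acc=2045 shift=14 [end]
Varint 4: bytes[7:9] = FD 0F -> value 2045 (2 byte(s))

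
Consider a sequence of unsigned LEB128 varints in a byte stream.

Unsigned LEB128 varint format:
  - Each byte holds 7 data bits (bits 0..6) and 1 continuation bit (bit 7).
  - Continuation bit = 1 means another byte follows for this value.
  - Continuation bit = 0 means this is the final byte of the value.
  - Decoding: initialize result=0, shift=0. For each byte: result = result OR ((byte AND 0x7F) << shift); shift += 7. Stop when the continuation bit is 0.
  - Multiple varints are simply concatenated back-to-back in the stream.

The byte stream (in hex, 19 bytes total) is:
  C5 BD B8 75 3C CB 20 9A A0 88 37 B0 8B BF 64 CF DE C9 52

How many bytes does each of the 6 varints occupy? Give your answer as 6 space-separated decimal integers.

Answer: 4 1 2 4 4 4

Derivation:
  byte[0]=0xC5 cont=1 payload=0x45=69: acc |= 69<<0 -> acc=69 shift=7
  byte[1]=0xBD cont=1 payload=0x3D=61: acc |= 61<<7 -> acc=7877 shift=14
  byte[2]=0xB8 cont=1 payload=0x38=56: acc |= 56<<14 -> acc=925381 shift=21
  byte[3]=0x75 cont=0 payload=0x75=117: acc |= 117<<21 -> acc=246292165 shift=28 [end]
Varint 1: bytes[0:4] = C5 BD B8 75 -> value 246292165 (4 byte(s))
  byte[4]=0x3C cont=0 payload=0x3C=60: acc |= 60<<0 -> acc=60 shift=7 [end]
Varint 2: bytes[4:5] = 3C -> value 60 (1 byte(s))
  byte[5]=0xCB cont=1 payload=0x4B=75: acc |= 75<<0 -> acc=75 shift=7
  byte[6]=0x20 cont=0 payload=0x20=32: acc |= 32<<7 -> acc=4171 shift=14 [end]
Varint 3: bytes[5:7] = CB 20 -> value 4171 (2 byte(s))
  byte[7]=0x9A cont=1 payload=0x1A=26: acc |= 26<<0 -> acc=26 shift=7
  byte[8]=0xA0 cont=1 payload=0x20=32: acc |= 32<<7 -> acc=4122 shift=14
  byte[9]=0x88 cont=1 payload=0x08=8: acc |= 8<<14 -> acc=135194 shift=21
  byte[10]=0x37 cont=0 payload=0x37=55: acc |= 55<<21 -> acc=115478554 shift=28 [end]
Varint 4: bytes[7:11] = 9A A0 88 37 -> value 115478554 (4 byte(s))
  byte[11]=0xB0 cont=1 payload=0x30=48: acc |= 48<<0 -> acc=48 shift=7
  byte[12]=0x8B cont=1 payload=0x0B=11: acc |= 11<<7 -> acc=1456 shift=14
  byte[13]=0xBF cont=1 payload=0x3F=63: acc |= 63<<14 -> acc=1033648 shift=21
  byte[14]=0x64 cont=0 payload=0x64=100: acc |= 100<<21 -> acc=210748848 shift=28 [end]
Varint 5: bytes[11:15] = B0 8B BF 64 -> value 210748848 (4 byte(s))
  byte[15]=0xCF cont=1 payload=0x4F=79: acc |= 79<<0 -> acc=79 shift=7
  byte[16]=0xDE cont=1 payload=0x5E=94: acc |= 94<<7 -> acc=12111 shift=14
  byte[17]=0xC9 cont=1 payload=0x49=73: acc |= 73<<14 -> acc=1208143 shift=21
  byte[18]=0x52 cont=0 payload=0x52=82: acc |= 82<<21 -> acc=173174607 shift=28 [end]
Varint 6: bytes[15:19] = CF DE C9 52 -> value 173174607 (4 byte(s))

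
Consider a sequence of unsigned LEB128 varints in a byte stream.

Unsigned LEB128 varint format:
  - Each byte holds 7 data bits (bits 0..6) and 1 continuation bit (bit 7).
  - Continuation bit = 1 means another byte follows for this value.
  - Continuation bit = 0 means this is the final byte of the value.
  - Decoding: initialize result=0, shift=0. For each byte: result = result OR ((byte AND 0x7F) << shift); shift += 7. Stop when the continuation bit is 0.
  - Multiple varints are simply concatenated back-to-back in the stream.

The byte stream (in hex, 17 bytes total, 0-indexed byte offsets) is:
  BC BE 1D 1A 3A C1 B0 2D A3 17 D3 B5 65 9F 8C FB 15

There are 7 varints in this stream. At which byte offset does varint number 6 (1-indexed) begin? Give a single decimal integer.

Answer: 10

Derivation:
  byte[0]=0xBC cont=1 payload=0x3C=60: acc |= 60<<0 -> acc=60 shift=7
  byte[1]=0xBE cont=1 payload=0x3E=62: acc |= 62<<7 -> acc=7996 shift=14
  byte[2]=0x1D cont=0 payload=0x1D=29: acc |= 29<<14 -> acc=483132 shift=21 [end]
Varint 1: bytes[0:3] = BC BE 1D -> value 483132 (3 byte(s))
  byte[3]=0x1A cont=0 payload=0x1A=26: acc |= 26<<0 -> acc=26 shift=7 [end]
Varint 2: bytes[3:4] = 1A -> value 26 (1 byte(s))
  byte[4]=0x3A cont=0 payload=0x3A=58: acc |= 58<<0 -> acc=58 shift=7 [end]
Varint 3: bytes[4:5] = 3A -> value 58 (1 byte(s))
  byte[5]=0xC1 cont=1 payload=0x41=65: acc |= 65<<0 -> acc=65 shift=7
  byte[6]=0xB0 cont=1 payload=0x30=48: acc |= 48<<7 -> acc=6209 shift=14
  byte[7]=0x2D cont=0 payload=0x2D=45: acc |= 45<<14 -> acc=743489 shift=21 [end]
Varint 4: bytes[5:8] = C1 B0 2D -> value 743489 (3 byte(s))
  byte[8]=0xA3 cont=1 payload=0x23=35: acc |= 35<<0 -> acc=35 shift=7
  byte[9]=0x17 cont=0 payload=0x17=23: acc |= 23<<7 -> acc=2979 shift=14 [end]
Varint 5: bytes[8:10] = A3 17 -> value 2979 (2 byte(s))
  byte[10]=0xD3 cont=1 payload=0x53=83: acc |= 83<<0 -> acc=83 shift=7
  byte[11]=0xB5 cont=1 payload=0x35=53: acc |= 53<<7 -> acc=6867 shift=14
  byte[12]=0x65 cont=0 payload=0x65=101: acc |= 101<<14 -> acc=1661651 shift=21 [end]
Varint 6: bytes[10:13] = D3 B5 65 -> value 1661651 (3 byte(s))
  byte[13]=0x9F cont=1 payload=0x1F=31: acc |= 31<<0 -> acc=31 shift=7
  byte[14]=0x8C cont=1 payload=0x0C=12: acc |= 12<<7 -> acc=1567 shift=14
  byte[15]=0xFB cont=1 payload=0x7B=123: acc |= 123<<14 -> acc=2016799 shift=21
  byte[16]=0x15 cont=0 payload=0x15=21: acc |= 21<<21 -> acc=46056991 shift=28 [end]
Varint 7: bytes[13:17] = 9F 8C FB 15 -> value 46056991 (4 byte(s))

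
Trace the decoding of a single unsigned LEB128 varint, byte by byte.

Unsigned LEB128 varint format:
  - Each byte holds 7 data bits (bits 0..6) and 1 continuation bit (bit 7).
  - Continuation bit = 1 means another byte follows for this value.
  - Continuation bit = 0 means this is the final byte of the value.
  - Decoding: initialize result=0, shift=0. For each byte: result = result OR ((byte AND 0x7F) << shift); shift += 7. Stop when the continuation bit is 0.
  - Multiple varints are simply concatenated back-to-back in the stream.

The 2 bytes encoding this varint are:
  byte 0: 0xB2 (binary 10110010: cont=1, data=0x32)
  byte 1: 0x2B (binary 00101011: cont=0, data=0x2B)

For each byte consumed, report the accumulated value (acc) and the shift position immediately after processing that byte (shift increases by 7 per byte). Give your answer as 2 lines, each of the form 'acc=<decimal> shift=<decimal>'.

Answer: acc=50 shift=7
acc=5554 shift=14

Derivation:
byte 0=0xB2: payload=0x32=50, contrib = 50<<0 = 50; acc -> 50, shift -> 7
byte 1=0x2B: payload=0x2B=43, contrib = 43<<7 = 5504; acc -> 5554, shift -> 14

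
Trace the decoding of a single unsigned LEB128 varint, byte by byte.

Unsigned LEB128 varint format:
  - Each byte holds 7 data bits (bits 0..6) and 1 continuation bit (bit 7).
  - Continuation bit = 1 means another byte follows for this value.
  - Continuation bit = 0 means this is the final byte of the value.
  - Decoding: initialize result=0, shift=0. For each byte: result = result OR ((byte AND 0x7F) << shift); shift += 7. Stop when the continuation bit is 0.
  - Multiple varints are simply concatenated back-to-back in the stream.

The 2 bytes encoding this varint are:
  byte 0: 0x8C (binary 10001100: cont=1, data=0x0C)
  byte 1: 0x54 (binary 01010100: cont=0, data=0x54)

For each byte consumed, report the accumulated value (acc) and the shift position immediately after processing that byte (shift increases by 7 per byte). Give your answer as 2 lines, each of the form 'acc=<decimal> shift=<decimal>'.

Answer: acc=12 shift=7
acc=10764 shift=14

Derivation:
byte 0=0x8C: payload=0x0C=12, contrib = 12<<0 = 12; acc -> 12, shift -> 7
byte 1=0x54: payload=0x54=84, contrib = 84<<7 = 10752; acc -> 10764, shift -> 14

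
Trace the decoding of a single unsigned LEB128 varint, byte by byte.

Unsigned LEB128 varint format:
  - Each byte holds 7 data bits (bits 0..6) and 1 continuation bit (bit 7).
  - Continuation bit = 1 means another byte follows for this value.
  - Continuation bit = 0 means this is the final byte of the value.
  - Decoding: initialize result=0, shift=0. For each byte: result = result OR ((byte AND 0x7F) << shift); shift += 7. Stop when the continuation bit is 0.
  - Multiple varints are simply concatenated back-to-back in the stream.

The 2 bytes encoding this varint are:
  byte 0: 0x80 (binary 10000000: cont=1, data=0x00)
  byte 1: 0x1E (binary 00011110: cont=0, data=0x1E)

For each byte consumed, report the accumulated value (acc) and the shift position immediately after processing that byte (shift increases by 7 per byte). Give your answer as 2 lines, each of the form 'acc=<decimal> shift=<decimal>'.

Answer: acc=0 shift=7
acc=3840 shift=14

Derivation:
byte 0=0x80: payload=0x00=0, contrib = 0<<0 = 0; acc -> 0, shift -> 7
byte 1=0x1E: payload=0x1E=30, contrib = 30<<7 = 3840; acc -> 3840, shift -> 14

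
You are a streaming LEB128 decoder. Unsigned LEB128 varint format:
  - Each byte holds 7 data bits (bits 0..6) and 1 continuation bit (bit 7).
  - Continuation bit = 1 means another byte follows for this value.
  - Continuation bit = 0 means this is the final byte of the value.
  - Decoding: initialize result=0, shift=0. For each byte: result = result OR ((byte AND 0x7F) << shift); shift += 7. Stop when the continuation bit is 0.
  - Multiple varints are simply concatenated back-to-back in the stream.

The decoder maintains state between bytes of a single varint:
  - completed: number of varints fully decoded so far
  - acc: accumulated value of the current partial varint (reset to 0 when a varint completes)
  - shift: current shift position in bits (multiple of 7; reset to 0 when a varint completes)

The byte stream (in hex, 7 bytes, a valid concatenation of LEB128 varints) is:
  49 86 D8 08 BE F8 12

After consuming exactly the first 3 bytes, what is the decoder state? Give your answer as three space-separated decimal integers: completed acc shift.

Answer: 1 11270 14

Derivation:
byte[0]=0x49 cont=0 payload=0x49: varint #1 complete (value=73); reset -> completed=1 acc=0 shift=0
byte[1]=0x86 cont=1 payload=0x06: acc |= 6<<0 -> completed=1 acc=6 shift=7
byte[2]=0xD8 cont=1 payload=0x58: acc |= 88<<7 -> completed=1 acc=11270 shift=14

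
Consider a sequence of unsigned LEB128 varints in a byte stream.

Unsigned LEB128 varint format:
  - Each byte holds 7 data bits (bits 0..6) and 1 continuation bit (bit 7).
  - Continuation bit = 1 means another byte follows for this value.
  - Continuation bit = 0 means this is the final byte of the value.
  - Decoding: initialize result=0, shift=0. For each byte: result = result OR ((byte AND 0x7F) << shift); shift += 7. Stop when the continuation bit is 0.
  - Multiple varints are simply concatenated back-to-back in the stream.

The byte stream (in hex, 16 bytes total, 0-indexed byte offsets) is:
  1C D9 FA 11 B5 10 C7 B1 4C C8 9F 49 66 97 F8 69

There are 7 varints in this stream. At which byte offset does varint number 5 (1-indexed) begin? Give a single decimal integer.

  byte[0]=0x1C cont=0 payload=0x1C=28: acc |= 28<<0 -> acc=28 shift=7 [end]
Varint 1: bytes[0:1] = 1C -> value 28 (1 byte(s))
  byte[1]=0xD9 cont=1 payload=0x59=89: acc |= 89<<0 -> acc=89 shift=7
  byte[2]=0xFA cont=1 payload=0x7A=122: acc |= 122<<7 -> acc=15705 shift=14
  byte[3]=0x11 cont=0 payload=0x11=17: acc |= 17<<14 -> acc=294233 shift=21 [end]
Varint 2: bytes[1:4] = D9 FA 11 -> value 294233 (3 byte(s))
  byte[4]=0xB5 cont=1 payload=0x35=53: acc |= 53<<0 -> acc=53 shift=7
  byte[5]=0x10 cont=0 payload=0x10=16: acc |= 16<<7 -> acc=2101 shift=14 [end]
Varint 3: bytes[4:6] = B5 10 -> value 2101 (2 byte(s))
  byte[6]=0xC7 cont=1 payload=0x47=71: acc |= 71<<0 -> acc=71 shift=7
  byte[7]=0xB1 cont=1 payload=0x31=49: acc |= 49<<7 -> acc=6343 shift=14
  byte[8]=0x4C cont=0 payload=0x4C=76: acc |= 76<<14 -> acc=1251527 shift=21 [end]
Varint 4: bytes[6:9] = C7 B1 4C -> value 1251527 (3 byte(s))
  byte[9]=0xC8 cont=1 payload=0x48=72: acc |= 72<<0 -> acc=72 shift=7
  byte[10]=0x9F cont=1 payload=0x1F=31: acc |= 31<<7 -> acc=4040 shift=14
  byte[11]=0x49 cont=0 payload=0x49=73: acc |= 73<<14 -> acc=1200072 shift=21 [end]
Varint 5: bytes[9:12] = C8 9F 49 -> value 1200072 (3 byte(s))
  byte[12]=0x66 cont=0 payload=0x66=102: acc |= 102<<0 -> acc=102 shift=7 [end]
Varint 6: bytes[12:13] = 66 -> value 102 (1 byte(s))
  byte[13]=0x97 cont=1 payload=0x17=23: acc |= 23<<0 -> acc=23 shift=7
  byte[14]=0xF8 cont=1 payload=0x78=120: acc |= 120<<7 -> acc=15383 shift=14
  byte[15]=0x69 cont=0 payload=0x69=105: acc |= 105<<14 -> acc=1735703 shift=21 [end]
Varint 7: bytes[13:16] = 97 F8 69 -> value 1735703 (3 byte(s))

Answer: 9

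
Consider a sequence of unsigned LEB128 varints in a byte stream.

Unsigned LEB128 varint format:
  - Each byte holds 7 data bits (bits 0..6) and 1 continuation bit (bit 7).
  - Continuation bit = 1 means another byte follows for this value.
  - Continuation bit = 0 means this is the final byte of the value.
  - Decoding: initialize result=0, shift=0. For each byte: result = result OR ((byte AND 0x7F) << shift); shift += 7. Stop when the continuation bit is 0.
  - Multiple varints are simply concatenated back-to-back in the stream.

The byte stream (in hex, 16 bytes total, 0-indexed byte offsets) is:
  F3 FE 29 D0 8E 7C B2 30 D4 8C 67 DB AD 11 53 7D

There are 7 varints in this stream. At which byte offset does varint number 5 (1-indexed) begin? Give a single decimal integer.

  byte[0]=0xF3 cont=1 payload=0x73=115: acc |= 115<<0 -> acc=115 shift=7
  byte[1]=0xFE cont=1 payload=0x7E=126: acc |= 126<<7 -> acc=16243 shift=14
  byte[2]=0x29 cont=0 payload=0x29=41: acc |= 41<<14 -> acc=687987 shift=21 [end]
Varint 1: bytes[0:3] = F3 FE 29 -> value 687987 (3 byte(s))
  byte[3]=0xD0 cont=1 payload=0x50=80: acc |= 80<<0 -> acc=80 shift=7
  byte[4]=0x8E cont=1 payload=0x0E=14: acc |= 14<<7 -> acc=1872 shift=14
  byte[5]=0x7C cont=0 payload=0x7C=124: acc |= 124<<14 -> acc=2033488 shift=21 [end]
Varint 2: bytes[3:6] = D0 8E 7C -> value 2033488 (3 byte(s))
  byte[6]=0xB2 cont=1 payload=0x32=50: acc |= 50<<0 -> acc=50 shift=7
  byte[7]=0x30 cont=0 payload=0x30=48: acc |= 48<<7 -> acc=6194 shift=14 [end]
Varint 3: bytes[6:8] = B2 30 -> value 6194 (2 byte(s))
  byte[8]=0xD4 cont=1 payload=0x54=84: acc |= 84<<0 -> acc=84 shift=7
  byte[9]=0x8C cont=1 payload=0x0C=12: acc |= 12<<7 -> acc=1620 shift=14
  byte[10]=0x67 cont=0 payload=0x67=103: acc |= 103<<14 -> acc=1689172 shift=21 [end]
Varint 4: bytes[8:11] = D4 8C 67 -> value 1689172 (3 byte(s))
  byte[11]=0xDB cont=1 payload=0x5B=91: acc |= 91<<0 -> acc=91 shift=7
  byte[12]=0xAD cont=1 payload=0x2D=45: acc |= 45<<7 -> acc=5851 shift=14
  byte[13]=0x11 cont=0 payload=0x11=17: acc |= 17<<14 -> acc=284379 shift=21 [end]
Varint 5: bytes[11:14] = DB AD 11 -> value 284379 (3 byte(s))
  byte[14]=0x53 cont=0 payload=0x53=83: acc |= 83<<0 -> acc=83 shift=7 [end]
Varint 6: bytes[14:15] = 53 -> value 83 (1 byte(s))
  byte[15]=0x7D cont=0 payload=0x7D=125: acc |= 125<<0 -> acc=125 shift=7 [end]
Varint 7: bytes[15:16] = 7D -> value 125 (1 byte(s))

Answer: 11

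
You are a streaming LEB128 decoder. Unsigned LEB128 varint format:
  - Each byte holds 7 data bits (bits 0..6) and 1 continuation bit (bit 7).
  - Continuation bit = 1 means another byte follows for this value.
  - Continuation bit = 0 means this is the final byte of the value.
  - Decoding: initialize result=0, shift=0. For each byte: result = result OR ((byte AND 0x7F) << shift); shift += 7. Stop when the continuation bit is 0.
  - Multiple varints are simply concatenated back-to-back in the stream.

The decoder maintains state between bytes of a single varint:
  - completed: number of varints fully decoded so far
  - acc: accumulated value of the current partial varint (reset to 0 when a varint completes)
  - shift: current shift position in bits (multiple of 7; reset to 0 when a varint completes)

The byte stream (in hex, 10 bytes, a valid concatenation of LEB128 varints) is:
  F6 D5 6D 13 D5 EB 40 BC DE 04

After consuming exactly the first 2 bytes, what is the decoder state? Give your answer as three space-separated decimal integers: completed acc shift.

byte[0]=0xF6 cont=1 payload=0x76: acc |= 118<<0 -> completed=0 acc=118 shift=7
byte[1]=0xD5 cont=1 payload=0x55: acc |= 85<<7 -> completed=0 acc=10998 shift=14

Answer: 0 10998 14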